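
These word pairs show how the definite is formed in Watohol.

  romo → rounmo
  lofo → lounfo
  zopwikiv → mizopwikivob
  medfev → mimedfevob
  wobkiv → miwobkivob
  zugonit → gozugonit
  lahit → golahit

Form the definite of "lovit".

zopwikiv and zugonit both have last vowel 'i' yet inflect differently (mizopwikivob, gozugonit), so the last vowel is not what conditions the rule; the final letter is.
"lovit" ends in -t. The stems ending in -t (zugonit → gozugonit, lahit → golahit) add the prefix go-.
So lovit → golovit.

golovit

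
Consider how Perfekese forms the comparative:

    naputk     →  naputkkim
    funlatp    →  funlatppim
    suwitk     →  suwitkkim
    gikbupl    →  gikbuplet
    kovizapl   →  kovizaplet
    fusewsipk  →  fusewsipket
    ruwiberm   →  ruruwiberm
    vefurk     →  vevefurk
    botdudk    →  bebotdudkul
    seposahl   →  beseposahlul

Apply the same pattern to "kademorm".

naputk and fusewsipk both end in -k yet inflect differently (naputkkim, fusewsipket), so the final letter is not what conditions the rule; the second-to-last letter is.
"kademorm" has second-to-last letter 'r'. The stems whose second-to-last letter is 'r' (ruwiberm → ruruwiberm, vefurk → vevefurk) repeat the first consonant+vowel as a prefix.
So kademorm → kakademorm.

kakademorm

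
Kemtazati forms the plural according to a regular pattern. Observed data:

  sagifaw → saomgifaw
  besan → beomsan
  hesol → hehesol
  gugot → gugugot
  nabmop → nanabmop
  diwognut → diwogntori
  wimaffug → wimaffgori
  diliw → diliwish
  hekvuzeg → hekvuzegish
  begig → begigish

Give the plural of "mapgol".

gugot and diwognut both end in -t yet inflect differently (gugugot, diwogntori), so the final letter is not what conditions the rule; the last vowel is.
"mapgol" has last vowel 'o'. The stems whose last vowel is 'o' (hesol → hehesol, gugot → gugugot, nabmop → nanabmop) repeat the first consonant+vowel as a prefix.
So mapgol → mamapgol.

mamapgol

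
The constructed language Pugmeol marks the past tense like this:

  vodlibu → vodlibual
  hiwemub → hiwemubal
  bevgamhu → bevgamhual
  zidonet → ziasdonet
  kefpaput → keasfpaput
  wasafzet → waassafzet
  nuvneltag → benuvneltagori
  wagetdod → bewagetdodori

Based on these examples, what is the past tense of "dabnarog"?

bedabnarogori

vodlibu and kefpaput both have last vowel 'u' yet inflect differently (vodlibual, keasfpaput), so the last vowel is not what conditions the rule; the final letter is.
"dabnarog" ends in -g. The one such stem in the data (nuvneltag → benuvneltagori) adds be- … -ori around the stem, so the same rule applies.
So dabnarog → bedabnarogori.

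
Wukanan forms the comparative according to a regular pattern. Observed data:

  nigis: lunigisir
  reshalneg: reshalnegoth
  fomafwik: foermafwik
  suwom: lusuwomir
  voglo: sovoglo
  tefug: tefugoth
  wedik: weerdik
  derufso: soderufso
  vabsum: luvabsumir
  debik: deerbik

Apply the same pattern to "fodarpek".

voglo and suwom both have last vowel 'o' yet inflect differently (sovoglo, lusuwomir), so the last vowel is not what conditions the rule; the final letter is.
"fodarpek" ends in -k. The stems ending in -k (debik → deerbik, wedik → weerdik, fomafwik → foermafwik) insert -er- after the first vowel.
So fodarpek → foerdarpek.

foerdarpek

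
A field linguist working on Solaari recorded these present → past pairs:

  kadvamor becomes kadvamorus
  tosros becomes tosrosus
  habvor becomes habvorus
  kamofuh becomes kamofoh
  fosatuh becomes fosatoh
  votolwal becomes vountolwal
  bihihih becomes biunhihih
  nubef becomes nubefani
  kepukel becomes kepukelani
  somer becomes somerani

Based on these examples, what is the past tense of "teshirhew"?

"teshirhew" has last vowel 'e'. The stems whose last vowel is 'e' (nubef → nubefani, kepukel → kepukelani, somer → somerani) add -ani.
So teshirhew → teshirhewani.

teshirhewani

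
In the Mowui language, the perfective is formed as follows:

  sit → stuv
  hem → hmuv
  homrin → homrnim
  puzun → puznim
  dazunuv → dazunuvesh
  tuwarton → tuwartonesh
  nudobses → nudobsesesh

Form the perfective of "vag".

homrin and tuwarton both end in -n yet inflect differently (homrnim, tuwartonesh), so the final letter is not what conditions the rule; the number of vowels is.
"vag" has 1 vowel. The stems with 1 vowel (sit → stuv, hem → hmuv) delete the last vowel and add -uv.
So vag → vguv.

vguv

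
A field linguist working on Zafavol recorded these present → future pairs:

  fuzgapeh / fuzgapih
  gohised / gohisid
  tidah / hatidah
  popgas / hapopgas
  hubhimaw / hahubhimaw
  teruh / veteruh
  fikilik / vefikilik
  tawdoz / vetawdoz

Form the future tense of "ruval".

haruval

"ruval" has last vowel 'a'. The stems whose last vowel is 'a' (tidah → hatidah, popgas → hapopgas, hubhimaw → hahubhimaw) add the prefix ha-.
The other patterns: stems whose last vowel is 'e' change the last vowel to 'i'; stems whose last vowel is 'i', 'o' or 'u' add the prefix ve-.
So ruval → haruval.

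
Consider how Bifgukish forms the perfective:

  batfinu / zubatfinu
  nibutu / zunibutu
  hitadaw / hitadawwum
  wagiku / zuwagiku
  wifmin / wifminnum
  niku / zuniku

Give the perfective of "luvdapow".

wagiku and wifmin both begin with w- yet inflect differently (zuwagiku, wifminnum), so the first letter is not what conditions the rule; the final letter is.
"luvdapow" ends in -w. The one such stem in the data (hitadaw → hitadawwum) doubles the final consonant and adds -um (as does wifmin), so the same rule applies.
So luvdapow → luvdapowwum.

luvdapowwum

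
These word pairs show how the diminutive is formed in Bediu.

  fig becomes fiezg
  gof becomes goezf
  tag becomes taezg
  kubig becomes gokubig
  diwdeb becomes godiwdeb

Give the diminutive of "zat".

zaezt

tag and kubig both end in -g yet inflect differently (taezg, gokubig), so the final letter is not what conditions the rule; the number of vowels is.
"zat" has 1 vowel. The stems with 1 vowel (tag → taezg, fig → fiezg, gof → goezf) insert -ez- after the first vowel.
So zat → zaezt.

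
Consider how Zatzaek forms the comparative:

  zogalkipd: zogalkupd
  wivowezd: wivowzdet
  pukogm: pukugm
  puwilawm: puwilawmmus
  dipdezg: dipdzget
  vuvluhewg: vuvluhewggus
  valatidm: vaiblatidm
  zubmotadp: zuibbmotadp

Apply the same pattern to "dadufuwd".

dadufuwddus

dipdezg and vuvluhewg both end in -g yet inflect differently (dipdzget, vuvluhewggus), so the final letter is not what conditions the rule; the second-to-last letter is.
"dadufuwd" has second-to-last letter 'w'. The stems whose second-to-last letter is 'w' (puwilawm → puwilawmmus, vuvluhewg → vuvluhewggus) double the final consonant and add -us.
So dadufuwd → dadufuwddus.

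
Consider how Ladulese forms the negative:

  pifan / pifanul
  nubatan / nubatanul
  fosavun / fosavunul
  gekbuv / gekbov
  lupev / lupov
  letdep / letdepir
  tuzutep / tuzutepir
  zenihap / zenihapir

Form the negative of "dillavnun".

dillavnunul

"dillavnun" ends in -n. The stems ending in -n (pifan → pifanul, nubatan → nubatanul, fosavun → fosavunul) add -ul.
The other patterns: stems ending in -v change the last vowel to 'o'; stems ending in -p add -ir.
So dillavnun → dillavnunul.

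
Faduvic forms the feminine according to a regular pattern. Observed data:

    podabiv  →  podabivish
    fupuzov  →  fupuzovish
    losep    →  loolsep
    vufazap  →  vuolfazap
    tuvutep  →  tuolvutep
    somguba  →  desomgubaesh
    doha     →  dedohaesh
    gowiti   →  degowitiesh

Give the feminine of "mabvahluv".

vufazap and somguba both have last vowel 'a' yet inflect differently (vuolfazap, desomgubaesh), so the last vowel is not what conditions the rule; the final letter is.
"mabvahluv" ends in -v. The stems ending in -v (podabiv → podabivish, fupuzov → fupuzovish) add -ish.
So mabvahluv → mabvahluvish.

mabvahluvish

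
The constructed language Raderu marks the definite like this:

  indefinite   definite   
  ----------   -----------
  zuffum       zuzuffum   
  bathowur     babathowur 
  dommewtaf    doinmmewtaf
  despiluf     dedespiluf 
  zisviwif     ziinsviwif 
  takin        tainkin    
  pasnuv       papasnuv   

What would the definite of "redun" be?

"redun" has last vowel 'u'. The stems whose last vowel is 'u' (despiluf → dedespiluf, zuffum → zuzuffum, pasnuv → papasnuv) repeat the first consonant+vowel as a prefix.
The other pattern: stems whose last vowel is 'a' or 'i' insert -in- after the first vowel.
So redun → reredun.

reredun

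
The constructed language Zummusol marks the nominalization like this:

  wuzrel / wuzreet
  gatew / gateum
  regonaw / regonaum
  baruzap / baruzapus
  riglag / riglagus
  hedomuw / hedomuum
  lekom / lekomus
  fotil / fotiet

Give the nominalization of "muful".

"muful" ends in -l. The stems ending in -l (wuzrel → wuzreet, fotil → fotiet) drop the final letter and add -et.
So muful → mufuet.

mufuet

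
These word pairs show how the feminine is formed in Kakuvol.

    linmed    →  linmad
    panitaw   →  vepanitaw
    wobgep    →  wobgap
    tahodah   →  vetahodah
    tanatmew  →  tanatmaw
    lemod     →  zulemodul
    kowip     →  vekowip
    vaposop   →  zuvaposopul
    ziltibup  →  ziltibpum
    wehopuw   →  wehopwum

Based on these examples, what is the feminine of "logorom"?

zulogoromul

vaposop and wobgep both end in -p yet inflect differently (zuvaposopul, wobgap), so the final letter is not what conditions the rule; the last vowel is.
"logorom" has last vowel 'o'. The stems whose last vowel is 'o' (lemod → zulemodul, vaposop → zuvaposopul) add zu- … -ul around the stem.
The other patterns: stems whose last vowel is 'e' change the last vowel to 'a'; stems whose last vowel is 'u' delete the last vowel and add -um; stems whose last vowel is 'a' or 'i' add the prefix ve-.
So logorom → zulogoromul.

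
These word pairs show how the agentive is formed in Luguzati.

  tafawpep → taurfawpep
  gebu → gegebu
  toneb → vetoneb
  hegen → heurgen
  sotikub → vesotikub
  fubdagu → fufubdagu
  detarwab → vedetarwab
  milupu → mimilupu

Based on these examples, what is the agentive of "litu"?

sotikub and fubdagu both have last vowel 'u' yet inflect differently (vesotikub, fufubdagu), so the last vowel is not what conditions the rule; the final letter is.
"litu" ends in -u. The stems ending in -u (fubdagu → fufubdagu, milupu → mimilupu, gebu → gegebu) repeat the first consonant+vowel as a prefix.
The other patterns: stems ending in -b add the prefix ve-; stems ending in -n or -p insert -ur- after the first vowel.
So litu → lilitu.

lilitu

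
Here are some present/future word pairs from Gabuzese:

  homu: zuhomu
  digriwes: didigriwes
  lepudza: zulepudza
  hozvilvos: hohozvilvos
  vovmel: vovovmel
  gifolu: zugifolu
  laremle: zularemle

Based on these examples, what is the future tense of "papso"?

zupapso

vovmel and laremle both have last vowel 'e' yet inflect differently (vovovmel, zularemle), so the last vowel is not what conditions the rule; whether the stem ends in a vowel or a consonant is.
"papso" ends in a vowel. The stems ending in a vowel (lepudza → zulepudza, laremle → zularemle, gifolu → zugifolu) add the prefix zu-.
So papso → zupapso.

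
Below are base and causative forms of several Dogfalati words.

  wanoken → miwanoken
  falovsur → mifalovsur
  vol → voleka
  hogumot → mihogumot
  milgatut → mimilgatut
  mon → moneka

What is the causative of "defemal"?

midefemal

wanoken and mon both end in -n yet inflect differently (miwanoken, moneka), so the final letter is not what conditions the rule; the number of vowels is.
"defemal" has 3 vowels. The stems with 3 vowels (falovsur → mifalovsur, wanoken → miwanoken, milgatut → mimilgatut) add the prefix mi-.
So defemal → midefemal.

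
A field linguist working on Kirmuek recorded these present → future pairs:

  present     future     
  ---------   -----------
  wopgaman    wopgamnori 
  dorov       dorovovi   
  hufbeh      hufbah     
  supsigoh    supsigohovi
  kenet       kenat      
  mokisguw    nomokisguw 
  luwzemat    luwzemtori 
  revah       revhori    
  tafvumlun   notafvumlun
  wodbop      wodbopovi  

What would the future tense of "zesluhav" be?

zesluhvori

supsigoh and hufbeh both end in -h yet inflect differently (supsigohovi, hufbah), so the final letter is not what conditions the rule; the last vowel is.
"zesluhav" has last vowel 'a'. The stems whose last vowel is 'a' (luwzemat → luwzemtori, wopgaman → wopgamnori, revah → revhori) delete the last vowel and add -ori.
So zesluhav → zesluhvori.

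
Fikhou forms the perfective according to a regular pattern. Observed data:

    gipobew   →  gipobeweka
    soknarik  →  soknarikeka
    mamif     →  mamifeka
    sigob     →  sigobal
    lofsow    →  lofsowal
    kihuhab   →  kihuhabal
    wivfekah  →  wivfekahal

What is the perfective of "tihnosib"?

tihnosibeka

lofsow and gipobew both end in -w yet inflect differently (lofsowal, gipobeweka), so the final letter is not what conditions the rule; the last vowel is.
"tihnosib" has last vowel 'i'. The stems whose last vowel is 'i' (soknarik → soknarikeka, mamif → mamifeka) add -eka.
The other pattern: stems whose last vowel is 'a' or 'o' add -al.
So tihnosib → tihnosibeka.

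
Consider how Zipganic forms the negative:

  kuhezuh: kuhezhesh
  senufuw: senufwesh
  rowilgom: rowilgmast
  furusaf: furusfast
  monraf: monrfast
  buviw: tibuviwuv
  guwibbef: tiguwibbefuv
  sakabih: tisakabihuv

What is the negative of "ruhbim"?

tiruhbimuv

senufuw and buviw both end in -w yet inflect differently (senufwesh, tibuviwuv), so the final letter is not what conditions the rule; the last vowel is.
"ruhbim" has last vowel 'i'. The stems whose last vowel is 'i' (buviw → tibuviwuv, sakabih → tisakabihuv) add ti- … -uv around the stem.
So ruhbim → tiruhbimuv.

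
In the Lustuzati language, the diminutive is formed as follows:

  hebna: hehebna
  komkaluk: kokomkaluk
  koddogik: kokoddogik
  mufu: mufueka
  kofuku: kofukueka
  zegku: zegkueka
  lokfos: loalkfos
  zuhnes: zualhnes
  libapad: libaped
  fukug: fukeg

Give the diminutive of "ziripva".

ziziripva

"ziripva" ends in -a. The one such stem in the data (hebna → hehebna) repeats the first consonant+vowel as a prefix (as do komkaluk, koddogik), so the same rule applies.
So ziripva → ziziripva.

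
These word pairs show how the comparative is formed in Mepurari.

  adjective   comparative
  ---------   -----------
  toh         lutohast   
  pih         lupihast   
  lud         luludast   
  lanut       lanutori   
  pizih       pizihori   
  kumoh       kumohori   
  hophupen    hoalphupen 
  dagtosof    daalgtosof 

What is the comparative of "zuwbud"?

zuwbudori

toh and pizih both end in -h yet inflect differently (lutohast, pizihori), so the final letter is not what conditions the rule; the number of vowels is.
"zuwbud" has 2 vowels. The stems with 2 vowels (lanut → lanutori, pizih → pizihori, kumoh → kumohori) add -ori.
The other patterns: stems with 1 vowel add lu- … -ast around the stem; stems with 3 vowels insert -al- after the first vowel.
So zuwbud → zuwbudori.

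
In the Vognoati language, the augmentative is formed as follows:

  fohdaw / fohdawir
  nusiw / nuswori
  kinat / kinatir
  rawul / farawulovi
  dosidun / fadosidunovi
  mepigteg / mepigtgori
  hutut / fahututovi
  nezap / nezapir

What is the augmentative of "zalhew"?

zalhwori

hutut and kinat both end in -t yet inflect differently (fahututovi, kinatir), so the final letter is not what conditions the rule; the last vowel is.
"zalhew" has last vowel 'e'. The one such stem in the data (mepigteg → mepigtgori) deletes the last vowel and adds -ori (as does nusiw), so the same rule applies.
The other patterns: stems whose last vowel is 'u' add fa- … -ovi around the stem; stems whose last vowel is 'a' add -ir.
So zalhew → zalhwori.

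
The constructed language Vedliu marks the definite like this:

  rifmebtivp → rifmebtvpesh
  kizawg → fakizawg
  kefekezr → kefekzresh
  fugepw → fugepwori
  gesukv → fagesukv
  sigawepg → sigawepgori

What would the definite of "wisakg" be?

sigawepg and kizawg both end in -g yet inflect differently (sigawepgori, fakizawg), so the final letter is not what conditions the rule; the second-to-last letter is.
"wisakg" has second-to-last letter 'k'. The one such stem in the data (gesukv → fagesukv) adds the prefix fa-, so the same rule applies.
So wisakg → fawisakg.

fawisakg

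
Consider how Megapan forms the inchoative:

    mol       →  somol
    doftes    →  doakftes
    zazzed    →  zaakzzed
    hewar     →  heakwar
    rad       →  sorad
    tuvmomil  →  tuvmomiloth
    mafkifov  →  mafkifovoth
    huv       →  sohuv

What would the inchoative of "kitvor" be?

kiaktvor

"kitvor" has 2 vowels. The stems with 2 vowels (doftes → doakftes, hewar → heakwar, zazzed → zaakzzed) insert -ak- after the first vowel.
The other patterns: stems with 1 vowel add the prefix so-; stems with 3 vowels add -oth.
So kitvor → kiaktvor.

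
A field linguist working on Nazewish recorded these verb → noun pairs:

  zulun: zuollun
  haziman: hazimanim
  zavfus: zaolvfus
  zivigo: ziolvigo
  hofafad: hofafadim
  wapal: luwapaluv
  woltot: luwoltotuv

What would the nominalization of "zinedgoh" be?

ziolnedgoh

"zinedgoh" begins with z-. The stems beginning with z- (zivigo → ziolvigo, zavfus → zaolvfus, zulun → zuollun) insert -ol- after the first vowel.
So zinedgoh → ziolnedgoh.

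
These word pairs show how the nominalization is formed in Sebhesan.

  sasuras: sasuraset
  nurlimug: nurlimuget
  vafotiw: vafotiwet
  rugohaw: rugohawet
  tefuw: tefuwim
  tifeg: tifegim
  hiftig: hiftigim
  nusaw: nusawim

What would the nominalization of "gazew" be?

"gazew" has 2 vowels. The stems with 2 vowels (tefuw → tefuwim, tifeg → tifegim, hiftig → hiftigim) add -im.
So gazew → gazewim.

gazewim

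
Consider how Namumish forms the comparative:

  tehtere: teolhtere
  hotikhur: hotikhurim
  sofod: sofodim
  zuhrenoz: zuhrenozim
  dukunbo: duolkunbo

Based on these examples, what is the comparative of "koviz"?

sofod and dukunbo both have last vowel 'o' yet inflect differently (sofodim, duolkunbo), so the last vowel is not what conditions the rule; whether the stem ends in a vowel or a consonant is.
"koviz" ends in a consonant. The stems ending in a consonant (sofod → sofodim, hotikhur → hotikhurim, zuhrenoz → zuhrenozim) add -im.
The other pattern: stems ending in a vowel insert -ol- after the first vowel.
So koviz → kovizim.

kovizim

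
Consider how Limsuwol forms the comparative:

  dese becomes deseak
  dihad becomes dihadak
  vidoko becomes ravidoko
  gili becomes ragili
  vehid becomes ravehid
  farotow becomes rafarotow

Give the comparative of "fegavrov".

dihad and vehid both end in -d yet inflect differently (dihadak, ravehid), so the final letter is not what conditions the rule; the first letter is.
"fegavrov" begins with f-. The one such stem in the data (farotow → rafarotow) adds the prefix ra-, so the same rule applies.
So fegavrov → rafegavrov.

rafegavrov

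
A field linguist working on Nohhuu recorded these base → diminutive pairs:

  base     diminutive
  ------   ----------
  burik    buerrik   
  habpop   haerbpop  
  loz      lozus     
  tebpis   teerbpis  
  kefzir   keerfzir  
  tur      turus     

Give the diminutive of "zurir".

tur and kefzir both end in -r yet inflect differently (turus, keerfzir), so the final letter is not what conditions the rule; the number of vowels is.
"zurir" has 2 vowels. The stems with 2 vowels (habpop → haerbpop, kefzir → keerfzir, burik → buerrik) insert -er- after the first vowel.
So zurir → zuerrir.

zuerrir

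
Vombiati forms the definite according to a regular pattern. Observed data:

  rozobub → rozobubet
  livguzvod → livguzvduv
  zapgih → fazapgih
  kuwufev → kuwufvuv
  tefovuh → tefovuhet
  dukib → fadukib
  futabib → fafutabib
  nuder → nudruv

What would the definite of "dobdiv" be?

futabib and rozobub both end in -b yet inflect differently (fafutabib, rozobubet), so the final letter is not what conditions the rule; the last vowel is.
"dobdiv" has last vowel 'i'. The stems whose last vowel is 'i' (futabib → fafutabib, dukib → fadukib, zapgih → fazapgih) add the prefix fa-.
The other patterns: stems whose last vowel is 'u' add -et; stems whose last vowel is 'e' or 'o' delete the last vowel and add -uv.
So dobdiv → fadobdiv.

fadobdiv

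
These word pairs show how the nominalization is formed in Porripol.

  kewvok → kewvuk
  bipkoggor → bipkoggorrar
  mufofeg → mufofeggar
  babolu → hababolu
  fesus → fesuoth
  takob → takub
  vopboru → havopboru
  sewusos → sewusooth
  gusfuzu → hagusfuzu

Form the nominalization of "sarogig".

sarogiggar

bipkoggor and sewusos both have last vowel 'o' yet inflect differently (bipkoggorrar, sewusooth), so the last vowel is not what conditions the rule; the final letter is.
"sarogig" ends in -g. The one such stem in the data (mufofeg → mufofeggar) doubles the final consonant and adds -ar (as does bipkoggor), so the same rule applies.
The other patterns: stems ending in -u add the prefix ha-; stems ending in -s drop the final letter and add -oth; stems ending in -b or -k change the last vowel to 'u'.
So sarogig → sarogiggar.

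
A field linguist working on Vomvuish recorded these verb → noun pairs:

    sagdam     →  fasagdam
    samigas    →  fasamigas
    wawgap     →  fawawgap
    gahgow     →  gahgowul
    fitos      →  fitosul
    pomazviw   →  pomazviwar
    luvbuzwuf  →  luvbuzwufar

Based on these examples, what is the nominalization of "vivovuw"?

"vivovuw" has last vowel 'u'. The one such stem in the data (luvbuzwuf → luvbuzwufar) adds -ar, so the same rule applies.
So vivovuw → vivovuwar.

vivovuwar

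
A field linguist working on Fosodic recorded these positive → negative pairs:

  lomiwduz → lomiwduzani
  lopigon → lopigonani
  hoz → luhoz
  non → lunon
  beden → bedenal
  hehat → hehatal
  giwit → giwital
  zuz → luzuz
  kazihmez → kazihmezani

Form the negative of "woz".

luwoz

non and beden both end in -n yet inflect differently (lunon, bedenal), so the final letter is not what conditions the rule; the number of vowels is.
"woz" has 1 vowel. The stems with 1 vowel (zuz → luzuz, hoz → luhoz, non → lunon) add the prefix lu-.
So woz → luwoz.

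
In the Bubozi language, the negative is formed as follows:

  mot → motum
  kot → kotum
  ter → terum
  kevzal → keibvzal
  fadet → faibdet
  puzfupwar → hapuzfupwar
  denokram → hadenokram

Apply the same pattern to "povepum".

hapovepum

mot and fadet both end in -t yet inflect differently (motum, faibdet), so the final letter is not what conditions the rule; the number of vowels is.
"povepum" has 3 vowels. The stems with 3 vowels (puzfupwar → hapuzfupwar, denokram → hadenokram) add the prefix ha-.
The other patterns: stems with 1 vowel add -um; stems with 2 vowels insert -ib- after the first vowel.
So povepum → hapovepum.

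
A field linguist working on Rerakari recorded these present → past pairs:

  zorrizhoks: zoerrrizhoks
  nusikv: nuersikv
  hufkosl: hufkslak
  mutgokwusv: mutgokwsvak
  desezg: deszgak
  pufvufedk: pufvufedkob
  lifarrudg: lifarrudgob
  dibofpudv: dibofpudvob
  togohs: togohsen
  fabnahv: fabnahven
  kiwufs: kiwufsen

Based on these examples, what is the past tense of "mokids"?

nusikv and mutgokwusv both end in -v yet inflect differently (nuersikv, mutgokwsvak), so the final letter is not what conditions the rule; the second-to-last letter is.
"mokids" has second-to-last letter 'd'. The stems whose second-to-last letter is 'd' (pufvufedk → pufvufedkob, lifarrudg → lifarrudgob, dibofpudv → dibofpudvob) add -ob.
So mokids → mokidsob.

mokidsob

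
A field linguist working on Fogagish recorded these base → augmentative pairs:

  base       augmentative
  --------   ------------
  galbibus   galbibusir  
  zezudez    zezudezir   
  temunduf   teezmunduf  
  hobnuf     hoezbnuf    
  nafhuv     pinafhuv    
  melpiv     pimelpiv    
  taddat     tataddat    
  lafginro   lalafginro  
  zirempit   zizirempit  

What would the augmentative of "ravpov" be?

piravpov

"ravpov" ends in -v. The stems ending in -v (nafhuv → pinafhuv, melpiv → pimelpiv) add the prefix pi-.
So ravpov → piravpov.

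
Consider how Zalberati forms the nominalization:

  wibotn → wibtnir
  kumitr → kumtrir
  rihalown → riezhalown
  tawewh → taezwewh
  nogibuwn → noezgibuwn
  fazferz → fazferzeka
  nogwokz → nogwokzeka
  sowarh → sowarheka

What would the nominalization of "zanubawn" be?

wibotn and rihalown both end in -n yet inflect differently (wibtnir, riezhalown), so the final letter is not what conditions the rule; the second-to-last letter is.
"zanubawn" has second-to-last letter 'w'. The stems whose second-to-last letter is 'w' (rihalown → riezhalown, tawewh → taezwewh, nogibuwn → noezgibuwn) insert -ez- after the first vowel.
The other patterns: stems whose second-to-last letter is 't' delete the last vowel and add -ir; stems whose second-to-last letter is 'k' or 'r' add -eka.
So zanubawn → zaeznubawn.

zaeznubawn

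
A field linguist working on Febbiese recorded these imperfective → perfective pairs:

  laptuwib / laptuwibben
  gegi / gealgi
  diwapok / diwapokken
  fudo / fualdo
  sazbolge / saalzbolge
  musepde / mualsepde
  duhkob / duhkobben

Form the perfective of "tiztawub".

tiztawubben

diwapok and fudo both have last vowel 'o' yet inflect differently (diwapokken, fualdo), so the last vowel is not what conditions the rule; whether the stem ends in a vowel or a consonant is.
"tiztawub" ends in a consonant. The stems ending in a consonant (diwapok → diwapokken, duhkob → duhkobben, laptuwib → laptuwibben) double the final consonant and add -en.
So tiztawub → tiztawubben.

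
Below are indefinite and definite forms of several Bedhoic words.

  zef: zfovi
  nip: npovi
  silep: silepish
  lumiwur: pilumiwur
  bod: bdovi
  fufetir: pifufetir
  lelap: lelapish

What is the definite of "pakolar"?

nip and silep both end in -p yet inflect differently (npovi, silepish), so the final letter is not what conditions the rule; the number of vowels is.
"pakolar" has 3 vowels. The stems with 3 vowels (lumiwur → pilumiwur, fufetir → pifufetir) add the prefix pi-.
The other patterns: stems with 1 vowel delete the last vowel and add -ovi; stems with 2 vowels add -ish.
So pakolar → pipakolar.

pipakolar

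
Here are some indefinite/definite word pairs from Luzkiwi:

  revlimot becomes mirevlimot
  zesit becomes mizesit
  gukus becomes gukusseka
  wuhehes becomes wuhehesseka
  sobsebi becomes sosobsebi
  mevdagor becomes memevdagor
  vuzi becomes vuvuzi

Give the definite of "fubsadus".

fubsadusseka

zesit and sobsebi both have last vowel 'i' yet inflect differently (mizesit, sosobsebi), so the last vowel is not what conditions the rule; the final letter is.
"fubsadus" ends in -s. The stems ending in -s (gukus → gukusseka, wuhehes → wuhehesseka) double the final consonant and add -eka.
So fubsadus → fubsadusseka.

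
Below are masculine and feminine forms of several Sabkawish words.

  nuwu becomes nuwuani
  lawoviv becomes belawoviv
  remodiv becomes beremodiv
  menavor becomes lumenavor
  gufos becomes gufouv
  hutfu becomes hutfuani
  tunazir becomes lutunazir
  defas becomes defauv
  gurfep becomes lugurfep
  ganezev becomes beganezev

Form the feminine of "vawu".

tunazir and remodiv both have last vowel 'i' yet inflect differently (lutunazir, beremodiv), so the last vowel is not what conditions the rule; the final letter is.
"vawu" ends in -u. The stems ending in -u (nuwu → nuwuani, hutfu → hutfuani) add -ani.
So vawu → vawuani.

vawuani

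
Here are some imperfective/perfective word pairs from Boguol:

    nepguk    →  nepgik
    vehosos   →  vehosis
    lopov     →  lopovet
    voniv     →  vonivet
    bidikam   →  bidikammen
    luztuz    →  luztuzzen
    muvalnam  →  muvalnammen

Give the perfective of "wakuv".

vehosos and lopov both have last vowel 'o' yet inflect differently (vehosis, lopovet), so the last vowel is not what conditions the rule; the final letter is.
"wakuv" ends in -v. The stems ending in -v (lopov → lopovet, voniv → vonivet) add -et.
The other patterns: stems ending in -k or -s change the last vowel to 'i'; stems ending in -m or -z double the final consonant and add -en.
So wakuv → wakuvet.

wakuvet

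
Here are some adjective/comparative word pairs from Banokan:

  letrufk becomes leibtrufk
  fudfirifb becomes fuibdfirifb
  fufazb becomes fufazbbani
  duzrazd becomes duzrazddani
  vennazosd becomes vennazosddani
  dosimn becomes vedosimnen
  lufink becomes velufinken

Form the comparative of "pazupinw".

vepazupinwen

fudfirifb and fufazb both end in -b yet inflect differently (fuibdfirifb, fufazbbani), so the final letter is not what conditions the rule; the second-to-last letter is.
"pazupinw" has second-to-last letter 'n'. The one such stem in the data (lufink → velufinken) adds ve- … -en around the stem, so the same rule applies.
So pazupinw → vepazupinwen.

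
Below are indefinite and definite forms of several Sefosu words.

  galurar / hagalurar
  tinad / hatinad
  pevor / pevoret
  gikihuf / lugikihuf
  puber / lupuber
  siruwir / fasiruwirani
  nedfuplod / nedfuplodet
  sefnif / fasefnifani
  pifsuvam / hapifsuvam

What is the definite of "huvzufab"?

galurar and pevor both end in -r yet inflect differently (hagalurar, pevoret), so the final letter is not what conditions the rule; the last vowel is.
"huvzufab" has last vowel 'a'. The stems whose last vowel is 'a' (pifsuvam → hapifsuvam, galurar → hagalurar, tinad → hatinad) add the prefix ha-.
So huvzufab → hahuvzufab.

hahuvzufab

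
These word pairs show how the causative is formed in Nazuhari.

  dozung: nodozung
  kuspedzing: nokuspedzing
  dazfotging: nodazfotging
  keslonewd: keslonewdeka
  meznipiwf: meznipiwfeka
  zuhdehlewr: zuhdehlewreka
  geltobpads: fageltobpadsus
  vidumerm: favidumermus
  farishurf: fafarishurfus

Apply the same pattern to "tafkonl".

notafkonl

"tafkonl" has second-to-last letter 'n'. The stems whose second-to-last letter is 'n' (dozung → nodozung, kuspedzing → nokuspedzing, dazfotging → nodazfotging) add the prefix no-.
So tafkonl → notafkonl.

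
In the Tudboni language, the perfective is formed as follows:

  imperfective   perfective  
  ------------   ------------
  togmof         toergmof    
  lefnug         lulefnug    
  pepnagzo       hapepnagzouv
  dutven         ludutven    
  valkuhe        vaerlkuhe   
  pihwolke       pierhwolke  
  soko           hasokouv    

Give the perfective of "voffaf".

"voffaf" ends in -f. The one such stem in the data (togmof → toergmof) inserts -er- after the first vowel (as do valkuhe, pihwolke), so the same rule applies.
The other patterns: stems ending in -o add ha- … -uv around the stem; stems ending in -g or -n add the prefix lu-.
So voffaf → voerffaf.

voerffaf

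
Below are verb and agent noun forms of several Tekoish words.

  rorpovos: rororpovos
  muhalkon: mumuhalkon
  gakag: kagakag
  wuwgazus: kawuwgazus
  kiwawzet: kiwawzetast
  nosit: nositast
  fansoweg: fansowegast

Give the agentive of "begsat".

rorpovos and wuwgazus both end in -s yet inflect differently (rororpovos, kawuwgazus), so the final letter is not what conditions the rule; the last vowel is.
"begsat" has last vowel 'a'. The one such stem in the data (gakag → kagakag) adds the prefix ka-, so the same rule applies.
The other patterns: stems whose last vowel is 'o' repeat the first consonant+vowel as a prefix; stems whose last vowel is 'e' or 'i' add -ast.
So begsat → kabegsat.

kabegsat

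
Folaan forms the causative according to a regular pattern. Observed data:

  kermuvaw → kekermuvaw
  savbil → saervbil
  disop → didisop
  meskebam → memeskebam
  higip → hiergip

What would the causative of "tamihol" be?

tatamihol

higip and disop both end in -p yet inflect differently (hiergip, didisop), so the final letter is not what conditions the rule; the last vowel is.
"tamihol" has last vowel 'o'. The one such stem in the data (disop → didisop) repeats the first consonant+vowel as a prefix (as do kermuvaw, meskebam), so the same rule applies.
So tamihol → tatamihol.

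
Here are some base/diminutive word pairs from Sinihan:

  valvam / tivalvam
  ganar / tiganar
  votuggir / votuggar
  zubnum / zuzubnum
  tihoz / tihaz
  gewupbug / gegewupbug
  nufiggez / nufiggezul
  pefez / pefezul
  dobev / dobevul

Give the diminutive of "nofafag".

votuggir and ganar both end in -r yet inflect differently (votuggar, tiganar), so the final letter is not what conditions the rule; the last vowel is.
"nofafag" has last vowel 'a'. The stems whose last vowel is 'a' (ganar → tiganar, valvam → tivalvam) add the prefix ti-.
So nofafag → tinofafag.

tinofafag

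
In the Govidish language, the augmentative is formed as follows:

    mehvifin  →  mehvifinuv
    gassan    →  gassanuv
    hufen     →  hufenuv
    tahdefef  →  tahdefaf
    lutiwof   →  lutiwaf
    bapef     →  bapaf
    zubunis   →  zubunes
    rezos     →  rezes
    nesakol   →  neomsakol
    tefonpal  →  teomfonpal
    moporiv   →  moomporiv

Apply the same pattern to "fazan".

fazanuv

hufen and tahdefef both have last vowel 'e' yet inflect differently (hufenuv, tahdefaf), so the last vowel is not what conditions the rule; the final letter is.
"fazan" ends in -n. The stems ending in -n (mehvifin → mehvifinuv, gassan → gassanuv, hufen → hufenuv) add -uv.
So fazan → fazanuv.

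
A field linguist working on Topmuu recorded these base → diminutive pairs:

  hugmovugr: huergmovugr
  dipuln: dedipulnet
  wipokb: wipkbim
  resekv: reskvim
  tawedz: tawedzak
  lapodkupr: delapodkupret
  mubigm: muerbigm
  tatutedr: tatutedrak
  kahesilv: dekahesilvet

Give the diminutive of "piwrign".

pierwrign

"piwrign" has second-to-last letter 'g'. The stems whose second-to-last letter is 'g' (hugmovugr → huergmovugr, mubigm → muerbigm) insert -er- after the first vowel.
The other patterns: stems whose second-to-last letter is 'd' add -ak; stems whose second-to-last letter is 'k' delete the last vowel and add -im; stems whose second-to-last letter is 'l' or 'p' add de- … -et around the stem.
So piwrign → pierwrign.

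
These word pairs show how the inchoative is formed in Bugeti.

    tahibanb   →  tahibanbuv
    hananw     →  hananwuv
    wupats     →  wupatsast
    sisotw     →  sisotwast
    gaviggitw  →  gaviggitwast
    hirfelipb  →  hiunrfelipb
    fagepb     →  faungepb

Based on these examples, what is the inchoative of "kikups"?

kiunkups

"kikups" has second-to-last letter 'p'. The stems whose second-to-last letter is 'p' (hirfelipb → hiunrfelipb, fagepb → faungepb) insert -un- after the first vowel.
The other patterns: stems whose second-to-last letter is 'n' add -uv; stems whose second-to-last letter is 't' add -ast.
So kikups → kiunkups.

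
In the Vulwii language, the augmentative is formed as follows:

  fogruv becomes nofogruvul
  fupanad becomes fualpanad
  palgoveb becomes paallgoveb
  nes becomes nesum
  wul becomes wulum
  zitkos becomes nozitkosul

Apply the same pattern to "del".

delum

nes and zitkos both end in -s yet inflect differently (nesum, nozitkosul), so the final letter is not what conditions the rule; the number of vowels is.
"del" has 1 vowel. The stems with 1 vowel (wul → wulum, nes → nesum) add -um.
The other patterns: stems with 2 vowels add no- … -ul around the stem; stems with 3 vowels insert -al- after the first vowel.
So del → delum.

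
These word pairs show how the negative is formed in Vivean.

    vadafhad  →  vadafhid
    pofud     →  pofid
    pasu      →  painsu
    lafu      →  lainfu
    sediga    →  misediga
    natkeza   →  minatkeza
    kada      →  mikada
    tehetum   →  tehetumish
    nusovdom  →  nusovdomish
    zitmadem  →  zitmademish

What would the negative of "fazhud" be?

"fazhud" ends in -d. The stems ending in -d (vadafhad → vadafhid, pofud → pofid) change the last vowel to 'i'.
The other patterns: stems ending in -u insert -in- after the first vowel; stems ending in -a add the prefix mi-; stems ending in -m add -ish.
So fazhud → fazhid.

fazhid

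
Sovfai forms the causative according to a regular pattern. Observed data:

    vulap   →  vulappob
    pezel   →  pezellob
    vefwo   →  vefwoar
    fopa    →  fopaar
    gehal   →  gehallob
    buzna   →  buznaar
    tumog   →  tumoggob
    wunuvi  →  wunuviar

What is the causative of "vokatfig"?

vefwo and tumog both have last vowel 'o' yet inflect differently (vefwoar, tumoggob), so the last vowel is not what conditions the rule; whether the stem ends in a vowel or a consonant is.
"vokatfig" ends in a consonant. The stems ending in a consonant (tumog → tumoggob, vulap → vulappob, gehal → gehallob) double the final consonant and add -ob.
So vokatfig → vokatfiggob.

vokatfiggob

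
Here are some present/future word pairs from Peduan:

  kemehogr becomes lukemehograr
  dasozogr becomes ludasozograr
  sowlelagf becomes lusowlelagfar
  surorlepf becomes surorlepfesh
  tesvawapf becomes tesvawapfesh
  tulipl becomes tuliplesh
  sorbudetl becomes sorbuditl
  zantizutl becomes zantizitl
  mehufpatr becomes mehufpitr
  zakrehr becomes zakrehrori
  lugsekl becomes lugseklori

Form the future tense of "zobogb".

luzobogbar

sowlelagf and surorlepf both end in -f yet inflect differently (lusowlelagfar, surorlepfesh), so the final letter is not what conditions the rule; the second-to-last letter is.
"zobogb" has second-to-last letter 'g'. The stems whose second-to-last letter is 'g' (kemehogr → lukemehograr, dasozogr → ludasozograr, sowlelagf → lusowlelagfar) add lu- … -ar around the stem.
So zobogb → luzobogbar.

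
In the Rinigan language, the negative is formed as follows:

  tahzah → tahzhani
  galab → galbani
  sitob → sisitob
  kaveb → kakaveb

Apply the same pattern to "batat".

galab and sitob both end in -b yet inflect differently (galbani, sisitob), so the final letter is not what conditions the rule; the last vowel is.
"batat" has last vowel 'a'. The stems whose last vowel is 'a' (tahzah → tahzhani, galab → galbani) delete the last vowel and add -ani.
So batat → battani.

battani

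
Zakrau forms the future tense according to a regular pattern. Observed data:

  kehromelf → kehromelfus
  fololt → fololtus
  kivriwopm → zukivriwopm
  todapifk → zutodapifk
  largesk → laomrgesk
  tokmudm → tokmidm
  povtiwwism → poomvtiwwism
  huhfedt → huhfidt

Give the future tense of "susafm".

zususafm

povtiwwism and tokmudm both end in -m yet inflect differently (poomvtiwwism, tokmidm), so the final letter is not what conditions the rule; the second-to-last letter is.
"susafm" has second-to-last letter 'f'. The one such stem in the data (todapifk → zutodapifk) adds the prefix zu-, so the same rule applies.
The other patterns: stems whose second-to-last letter is 's' insert -om- after the first vowel; stems whose second-to-last letter is 'd' change the last vowel to 'i'; stems whose second-to-last letter is 'l' add -us.
So susafm → zususafm.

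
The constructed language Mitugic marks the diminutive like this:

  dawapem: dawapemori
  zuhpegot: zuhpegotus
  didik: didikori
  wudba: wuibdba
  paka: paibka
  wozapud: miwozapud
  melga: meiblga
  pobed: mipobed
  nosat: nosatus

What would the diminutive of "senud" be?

misenud

nosat and paka both have last vowel 'a' yet inflect differently (nosatus, paibka), so the last vowel is not what conditions the rule; the final letter is.
"senud" ends in -d. The stems ending in -d (pobed → mipobed, wozapud → miwozapud) add the prefix mi-.
The other patterns: stems ending in -t add -us; stems ending in -a insert -ib- after the first vowel; stems ending in -k or -m add -ori.
So senud → misenud.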